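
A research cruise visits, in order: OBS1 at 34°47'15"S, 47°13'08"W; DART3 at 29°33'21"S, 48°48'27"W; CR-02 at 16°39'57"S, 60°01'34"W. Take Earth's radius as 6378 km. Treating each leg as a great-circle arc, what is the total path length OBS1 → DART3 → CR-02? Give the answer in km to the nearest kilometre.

2437 km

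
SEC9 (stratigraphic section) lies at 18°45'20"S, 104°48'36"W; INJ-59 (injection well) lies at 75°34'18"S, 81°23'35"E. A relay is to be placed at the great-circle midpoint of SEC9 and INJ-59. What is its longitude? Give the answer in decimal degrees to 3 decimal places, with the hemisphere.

SEC9: φ = -18.75556°, λ = -104.81000°
INJ-59: φ = -75.57167°, λ = +81.39306°
Bx = cos φ₂ cos Δλ = -0.247710,  By = cos φ₂ sin Δλ = -0.026923
φₘ = atan2(sin φ₁ + sin φ₂, √((cos φ₁ + Bx)² + By²)) = -61.52405°
λₘ = λ₁ + atan2(By, cos φ₁ + Bx) = -107.01517°

107.015°W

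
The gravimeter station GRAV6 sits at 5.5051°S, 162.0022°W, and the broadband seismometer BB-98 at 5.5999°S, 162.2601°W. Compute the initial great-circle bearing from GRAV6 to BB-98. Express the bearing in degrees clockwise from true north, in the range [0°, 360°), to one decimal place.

249.7°

Δλ = -0.2579°
y = sin Δλ · cos φ₂ = -0.004480
x = cos φ₁ sin φ₂ − sin φ₁ cos φ₂ cos Δλ = -0.001656
θ = atan2(y, x) = -110.2825° → 249.7175° (mod 360°)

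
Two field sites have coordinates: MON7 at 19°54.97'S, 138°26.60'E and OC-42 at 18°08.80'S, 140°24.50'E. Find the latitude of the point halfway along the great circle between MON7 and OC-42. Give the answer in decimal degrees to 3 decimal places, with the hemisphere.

MON7: φ = -19.91617°, λ = +138.44333°
OC-42: φ = -18.14667°, λ = +140.40833°
Bx = cos φ₂ cos Δλ = 0.949704,  By = cos φ₂ sin Δλ = 0.032584
φₘ = atan2(sin φ₁ + sin φ₂, √((cos φ₁ + Bx)² + By²)) = -19.03401°
λₘ = λ₁ + atan2(By, cos φ₁ + Bx) = 139.43107°

19.034°S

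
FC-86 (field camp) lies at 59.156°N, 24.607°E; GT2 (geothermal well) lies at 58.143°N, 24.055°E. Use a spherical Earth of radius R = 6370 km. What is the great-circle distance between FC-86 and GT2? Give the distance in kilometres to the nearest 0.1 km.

Δφ = -1.0130°,  Δλ = -0.5520°
a = sin²(Δφ/2) + cos φ₁ cos φ₂ sin²(Δλ/2) = 0.000084
c = 2·arcsin(√a) = 0.018377 rad = 1.0529°
d = R·c = 6370 × 0.018377 = 117.1 km

117.1 km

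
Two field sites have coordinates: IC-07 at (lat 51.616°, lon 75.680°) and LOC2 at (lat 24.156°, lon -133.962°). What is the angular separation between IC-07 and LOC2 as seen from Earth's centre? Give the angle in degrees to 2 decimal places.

99.88°

Δφ = -27.4600°,  Δλ = 150.3580°
a = sin²(Δφ/2) + cos φ₁ cos φ₂ sin²(Δλ/2) = 0.585819
c = 2·arcsin(√a) = 1.743288 rad = 99.8830°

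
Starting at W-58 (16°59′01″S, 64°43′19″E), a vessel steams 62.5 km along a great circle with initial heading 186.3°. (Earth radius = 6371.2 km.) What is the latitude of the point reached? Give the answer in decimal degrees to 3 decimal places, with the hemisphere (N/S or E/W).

17.542°S

W-58: φ = -16.98361°, λ = +64.72194°
δ = d/R = 62.5/6371.2 = 0.009810 rad
φ₂ = arcsin(sin φ₁ cos δ + cos φ₁ sin δ cos θ)
   = arcsin(-0.29210·0.99995 + 0.95639·0.00981·-0.99396) = -17.54226°
λ₂ = λ₁ + atan2(sin θ sin δ cos φ₁, cos δ − sin φ₁ sin φ₂) = 64.65726°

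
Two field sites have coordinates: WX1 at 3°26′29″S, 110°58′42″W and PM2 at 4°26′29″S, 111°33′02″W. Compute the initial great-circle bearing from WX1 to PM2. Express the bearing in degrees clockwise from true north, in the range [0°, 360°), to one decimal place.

WX1: φ = -3.44139°, λ = -110.97833°
PM2: φ = -4.44139°, λ = -111.55056°
Δλ = -0.5722°
y = sin Δλ · cos φ₂ = -0.009957
x = cos φ₁ sin φ₂ − sin φ₁ cos φ₂ cos Δλ = -0.017455
θ = atan2(y, x) = -150.2984° → 209.7016° (mod 360°)

209.7°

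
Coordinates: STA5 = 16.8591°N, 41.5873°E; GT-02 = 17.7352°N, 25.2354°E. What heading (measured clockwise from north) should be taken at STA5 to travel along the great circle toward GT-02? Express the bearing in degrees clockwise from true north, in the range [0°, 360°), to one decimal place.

275.6°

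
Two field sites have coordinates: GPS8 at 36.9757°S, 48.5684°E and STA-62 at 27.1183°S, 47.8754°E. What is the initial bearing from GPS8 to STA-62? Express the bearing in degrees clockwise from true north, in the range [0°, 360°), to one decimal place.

Δλ = -0.6930°
y = sin Δλ · cos φ₂ = -0.010765
x = cos φ₁ sin φ₂ − sin φ₁ cos φ₂ cos Δλ = 0.171157
θ = atan2(y, x) = -3.5990° → 356.4010° (mod 360°)

356.4°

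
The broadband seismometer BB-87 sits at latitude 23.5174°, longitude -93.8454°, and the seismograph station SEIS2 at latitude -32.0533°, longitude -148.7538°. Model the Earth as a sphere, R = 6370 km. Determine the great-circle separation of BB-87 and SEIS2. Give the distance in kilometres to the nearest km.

Δφ = -55.5707°,  Δλ = -54.9084°
a = sin²(Δφ/2) + cos φ₁ cos φ₂ sin²(Δλ/2) = 0.382496
c = 2·arcsin(√a) = 1.333569 rad = 76.4079°
d = R·c = 6370 × 1.333569 = 8494.8 km

8495 km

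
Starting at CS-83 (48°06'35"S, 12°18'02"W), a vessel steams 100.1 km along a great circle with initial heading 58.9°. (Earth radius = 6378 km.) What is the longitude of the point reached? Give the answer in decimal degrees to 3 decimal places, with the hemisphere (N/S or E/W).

CS-83: φ = -48.10972°, λ = -12.30056°
δ = d/R = 100.1/6378 = 0.015695 rad
φ₂ = arcsin(sin φ₁ cos δ + cos φ₁ sin δ cos θ)
   = arcsin(-0.74442·0.99988 + 0.66771·0.01569·0.51653) = -47.63954°
λ₂ = λ₁ + atan2(sin θ sin δ cos φ₁, cos δ − sin φ₁ sin φ₂) = -11.15777°

11.158°W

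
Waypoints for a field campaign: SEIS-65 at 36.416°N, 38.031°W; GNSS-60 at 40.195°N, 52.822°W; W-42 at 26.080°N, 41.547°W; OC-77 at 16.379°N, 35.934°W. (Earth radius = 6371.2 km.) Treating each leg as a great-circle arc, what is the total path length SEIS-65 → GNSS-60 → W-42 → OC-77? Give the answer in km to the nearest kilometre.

SEIS-65→GNSS-60: c = 0.212736 rad, d = 1355.38 km
GNSS-60→W-42: c = 0.295808 rad, d = 1884.65 km
W-42→OC-77: c = 0.192292 rad, d = 1225.13 km
Total = 1355.38 + 1884.65 + 1225.13 = 4465.17 km

4465 km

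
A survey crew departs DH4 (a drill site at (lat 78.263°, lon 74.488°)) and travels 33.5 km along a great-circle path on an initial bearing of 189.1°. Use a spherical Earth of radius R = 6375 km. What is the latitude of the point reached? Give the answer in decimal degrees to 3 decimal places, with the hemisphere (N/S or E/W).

δ = d/R = 33.5/6375 = 0.005255 rad
φ₂ = arcsin(sin φ₁ cos δ + cos φ₁ sin δ cos θ)
   = arcsin(0.97909·0.99999 + 0.20342·0.00525·-0.98741) = 77.96561°
λ₂ = λ₁ + atan2(sin θ sin δ cos φ₁, cos δ − sin φ₁ sin φ₂) = 74.25961°

77.966°N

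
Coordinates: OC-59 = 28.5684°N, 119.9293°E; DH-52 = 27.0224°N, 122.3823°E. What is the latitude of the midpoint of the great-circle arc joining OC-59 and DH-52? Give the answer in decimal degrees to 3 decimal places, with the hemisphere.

27.801°N

Bx = cos φ₂ cos Δλ = 0.890013,  By = cos φ₂ sin Δλ = 0.038127
φₘ = atan2(sin φ₁ + sin φ₂, √((cos φ₁ + Bx)² + By²)) = 27.80082°
λₘ = λ₁ + atan2(By, cos φ₁ + Bx) = 121.16452°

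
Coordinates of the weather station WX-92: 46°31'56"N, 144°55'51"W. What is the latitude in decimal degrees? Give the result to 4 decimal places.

46.5322°N

46° + 31′/60 + 56″/3600 = 46 + 0.51667 + 0.01556 = 46.5322°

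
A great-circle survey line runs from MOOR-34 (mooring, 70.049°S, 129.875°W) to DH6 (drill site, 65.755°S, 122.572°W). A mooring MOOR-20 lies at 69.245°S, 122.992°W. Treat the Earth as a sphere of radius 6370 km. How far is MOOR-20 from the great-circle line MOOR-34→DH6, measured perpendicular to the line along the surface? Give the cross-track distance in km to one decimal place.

175.2 km

δ₁₃ = central angle MOOR-34→MOOR-20 = 0.044047 rad  (haversine)
θ₁₃ = bearing MOOR-34→MOOR-20 = 74.684°,  θ₁₂ = bearing MOOR-34→DH6 = 36.039°
dₓₜ = R·arcsin(sin δ₁₃ · sin(θ₁₃ − θ₁₂)) = 6370·arcsin(0.04403·sin(38.645°)) = 175.184 km
|dₓₜ| = 175.184 km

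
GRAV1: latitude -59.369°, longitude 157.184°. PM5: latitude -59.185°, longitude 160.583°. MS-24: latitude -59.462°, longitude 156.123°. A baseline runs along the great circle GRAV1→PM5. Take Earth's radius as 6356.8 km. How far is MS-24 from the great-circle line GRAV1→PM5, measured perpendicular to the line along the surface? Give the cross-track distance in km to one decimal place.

δ₁₃ = central angle GRAV1→MS-24 = 0.009561 rad  (haversine)
θ₁₃ = bearing GRAV1→MS-24 = 259.769°,  θ₁₂ = bearing GRAV1→PM5 = 85.414°
dₓₜ = R·arcsin(sin δ₁₃ · sin(θ₁₃ − θ₁₂)) = 6356.8·arcsin(0.00956·sin(174.355°)) = 5.978 km
|dₓₜ| = 5.978 km

6.0 km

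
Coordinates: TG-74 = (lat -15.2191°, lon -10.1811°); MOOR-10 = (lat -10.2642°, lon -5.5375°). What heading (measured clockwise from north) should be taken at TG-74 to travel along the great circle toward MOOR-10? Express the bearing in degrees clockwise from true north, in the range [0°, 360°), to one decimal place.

43.0°

Δλ = 4.6436°
y = sin Δλ · cos φ₂ = 0.079662
x = cos φ₁ sin φ₂ − sin φ₁ cos φ₂ cos Δλ = 0.085524
θ = atan2(y, x) = 42.9676° → 42.9676° (mod 360°)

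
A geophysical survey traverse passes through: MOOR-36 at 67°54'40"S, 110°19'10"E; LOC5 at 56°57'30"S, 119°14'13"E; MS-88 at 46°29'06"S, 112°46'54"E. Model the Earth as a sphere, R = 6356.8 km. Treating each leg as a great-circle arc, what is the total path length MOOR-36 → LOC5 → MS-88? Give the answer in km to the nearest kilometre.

2538 km

MOOR-36: φ = -67.91111°, λ = +110.31944°
LOC5: φ = -56.95833°, λ = +119.23694°
MS-88: φ = -46.48500°, λ = +112.78167°
MOOR-36→LOC5: c = 0.203794 rad, d = 1295.48 km
LOC5→MS-88: c = 0.195455 rad, d = 1242.47 km
Total = 1295.48 + 1242.47 = 2537.95 km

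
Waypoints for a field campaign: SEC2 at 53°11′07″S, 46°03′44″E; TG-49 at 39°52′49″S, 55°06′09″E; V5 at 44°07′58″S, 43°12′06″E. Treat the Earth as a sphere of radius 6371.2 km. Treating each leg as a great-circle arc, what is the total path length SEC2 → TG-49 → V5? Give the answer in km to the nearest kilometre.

SEC2: φ = -53.18528°, λ = +46.06222°
TG-49: φ = -39.88028°, λ = +55.10250°
V5: φ = -44.13278°, λ = +43.20167°
SEC2→TG-49: c = 0.255857 rad, d = 1630.12 km
TG-49→V5: c = 0.171038 rad, d = 1089.72 km
Total = 1630.12 + 1089.72 = 2719.84 km

2720 km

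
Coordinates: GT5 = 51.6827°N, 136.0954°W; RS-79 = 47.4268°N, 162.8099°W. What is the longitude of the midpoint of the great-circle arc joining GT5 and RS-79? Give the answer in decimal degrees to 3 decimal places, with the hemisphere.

150.046°W

Bx = cos φ₂ cos Δλ = 0.604317,  By = cos φ₂ sin Δλ = -0.304131
φₘ = atan2(sin φ₁ + sin φ₂, √((cos φ₁ + Bx)² + By²)) = 50.32720°
λₘ = λ₁ + atan2(By, cos φ₁ + Bx) = -150.04564°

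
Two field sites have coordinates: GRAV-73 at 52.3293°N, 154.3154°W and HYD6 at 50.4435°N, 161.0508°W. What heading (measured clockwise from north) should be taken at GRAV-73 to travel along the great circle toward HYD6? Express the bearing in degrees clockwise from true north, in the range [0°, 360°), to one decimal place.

248.5°

Δλ = -6.7354°
y = sin Δλ · cos φ₂ = -0.074691
x = cos φ₁ sin φ₂ − sin φ₁ cos φ₂ cos Δλ = -0.029428
θ = atan2(y, x) = -111.5045° → 248.4955° (mod 360°)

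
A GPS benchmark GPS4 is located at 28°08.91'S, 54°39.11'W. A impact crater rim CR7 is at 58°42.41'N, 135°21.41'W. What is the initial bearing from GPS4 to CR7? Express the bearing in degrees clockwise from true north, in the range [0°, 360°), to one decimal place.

327.1°

GPS4: φ = -28.14850°, λ = -54.65183°
CR7: φ = +58.70683°, λ = -135.35683°
Δλ = -80.7050°
y = sin Δλ · cos φ₂ = -0.512597
x = cos φ₁ sin φ₂ − sin φ₁ cos φ₂ cos Δλ = 0.793033
θ = atan2(y, x) = -32.8776° → 327.1224° (mod 360°)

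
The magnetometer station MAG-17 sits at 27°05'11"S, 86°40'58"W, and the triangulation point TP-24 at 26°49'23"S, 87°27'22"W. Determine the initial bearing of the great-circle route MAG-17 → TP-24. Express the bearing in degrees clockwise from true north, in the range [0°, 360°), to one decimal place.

MAG-17: φ = -27.08639°, λ = -86.68278°
TP-24: φ = -26.82306°, λ = -87.45611°
Δλ = -0.7733°
y = sin Δλ · cos φ₂ = -0.012045
x = cos φ₁ sin φ₂ − sin φ₁ cos φ₂ cos Δλ = 0.004559
θ = atan2(y, x) = -69.2678° → 290.7322° (mod 360°)

290.7°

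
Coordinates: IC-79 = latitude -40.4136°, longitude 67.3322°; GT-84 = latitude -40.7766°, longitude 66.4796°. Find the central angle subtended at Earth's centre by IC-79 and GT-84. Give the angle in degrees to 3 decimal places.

Δφ = -0.3630°,  Δλ = -0.8526°
a = sin²(Δφ/2) + cos φ₁ cos φ₂ sin²(Δλ/2) = 0.000042
c = 2·arcsin(√a) = 0.012954 rad = 0.7422°

0.742°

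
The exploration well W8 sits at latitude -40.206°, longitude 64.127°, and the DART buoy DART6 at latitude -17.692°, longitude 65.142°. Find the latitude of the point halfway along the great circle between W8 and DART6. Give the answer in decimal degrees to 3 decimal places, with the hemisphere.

Bx = cos φ₂ cos Δλ = 0.952554,  By = cos φ₂ sin Δλ = 0.016876
φₘ = atan2(sin φ₁ + sin φ₂, √((cos φ₁ + Bx)² + By²)) = -28.94994°
λₘ = λ₁ + atan2(By, cos φ₁ + Bx) = 64.69038°

28.950°S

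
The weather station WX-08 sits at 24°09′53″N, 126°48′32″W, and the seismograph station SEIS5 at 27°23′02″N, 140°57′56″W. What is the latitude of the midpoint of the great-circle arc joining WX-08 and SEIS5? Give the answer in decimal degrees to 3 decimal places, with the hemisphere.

WX-08: φ = +24.16472°, λ = -126.80889°
SEIS5: φ = +27.38389°, λ = -140.96556°
Bx = cos φ₂ cos Δλ = 0.860978,  By = cos φ₂ sin Δλ = -0.217168
φₘ = atan2(sin φ₁ + sin φ₂, √((cos φ₁ + Bx)² + By²)) = 25.94632°
λₘ = λ₁ + atan2(By, cos φ₁ + Bx) = -133.79069°

25.946°N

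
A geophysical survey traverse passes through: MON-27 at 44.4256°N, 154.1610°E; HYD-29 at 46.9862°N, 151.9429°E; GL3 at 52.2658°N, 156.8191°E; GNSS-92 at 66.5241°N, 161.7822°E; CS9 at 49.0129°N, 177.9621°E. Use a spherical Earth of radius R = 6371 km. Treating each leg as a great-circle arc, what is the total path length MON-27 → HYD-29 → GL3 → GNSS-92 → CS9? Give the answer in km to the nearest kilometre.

4781 km

MON-27→HYD-29: c = 0.052227 rad, d = 332.74 km
HYD-29→GL3: c = 0.107322 rad, d = 683.75 km
GL3→GNSS-92: c = 0.252539 rad, d = 1608.93 km
GNSS-92→CS9: c = 0.338333 rad, d = 2155.52 km
Total = 332.74 + 683.75 + 1608.93 + 2155.52 = 4780.93 km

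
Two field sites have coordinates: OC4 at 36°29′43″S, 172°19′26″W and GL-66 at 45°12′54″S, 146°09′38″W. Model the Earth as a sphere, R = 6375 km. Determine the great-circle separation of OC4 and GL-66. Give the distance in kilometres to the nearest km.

OC4: φ = -36.49528°, λ = -172.32389°
GL-66: φ = -45.21500°, λ = -146.16056°
Δφ = -8.7197°,  Δλ = 26.1633°
a = sin²(Δφ/2) + cos φ₁ cos φ₂ sin²(Δλ/2) = 0.034791
c = 2·arcsin(√a) = 0.375245 rad = 21.4999°
d = R·c = 6375 × 0.375245 = 2392.2 km

2392 km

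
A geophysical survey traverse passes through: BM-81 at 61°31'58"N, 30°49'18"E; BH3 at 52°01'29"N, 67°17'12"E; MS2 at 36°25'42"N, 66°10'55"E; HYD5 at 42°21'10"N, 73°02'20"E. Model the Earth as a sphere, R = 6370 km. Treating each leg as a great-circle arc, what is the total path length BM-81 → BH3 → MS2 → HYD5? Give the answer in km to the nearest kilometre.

BM-81: φ = +61.53278°, λ = +30.82167°
BH3: φ = +52.02472°, λ = +67.28667°
MS2: φ = +36.42833°, λ = +66.18194°
HYD5: φ = +42.35278°, λ = +73.03889°
BM-81→BH3: c = 0.379525 rad, d = 2417.57 km
BH3→MS2: c = 0.272550 rad, d = 1736.15 km
MS2→HYD5: c = 0.138633 rad, d = 883.09 km
Total = 2417.57 + 1736.15 + 883.09 = 5036.81 km

5037 km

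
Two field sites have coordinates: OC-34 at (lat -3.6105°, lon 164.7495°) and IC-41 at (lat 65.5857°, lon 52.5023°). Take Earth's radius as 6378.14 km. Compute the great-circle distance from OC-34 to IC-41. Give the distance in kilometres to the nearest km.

11391 km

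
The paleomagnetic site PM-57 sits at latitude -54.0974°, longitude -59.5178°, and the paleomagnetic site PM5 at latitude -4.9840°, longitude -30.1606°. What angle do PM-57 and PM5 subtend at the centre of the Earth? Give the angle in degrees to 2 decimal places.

54.58°

Δφ = 49.1134°,  Δλ = 29.3572°
a = sin²(Δφ/2) + cos φ₁ cos φ₂ sin²(Δλ/2) = 0.210229
c = 2·arcsin(√a) = 0.952629 rad = 54.5816°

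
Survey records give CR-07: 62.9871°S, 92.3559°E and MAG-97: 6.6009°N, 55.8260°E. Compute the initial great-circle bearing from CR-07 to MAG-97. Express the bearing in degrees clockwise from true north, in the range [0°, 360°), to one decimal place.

322.2°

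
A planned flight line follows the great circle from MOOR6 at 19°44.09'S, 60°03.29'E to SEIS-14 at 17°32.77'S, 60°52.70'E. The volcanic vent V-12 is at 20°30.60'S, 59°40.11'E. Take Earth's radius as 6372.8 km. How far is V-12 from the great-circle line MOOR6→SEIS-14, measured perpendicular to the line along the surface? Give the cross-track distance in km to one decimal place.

MOOR6: φ = -19.73483°, λ = +60.05483°
SEIS-14: φ = -17.54617°, λ = +60.87833°
V-12: φ = -20.51000°, λ = +59.66850°
δ₁₃ = central angle MOOR6→V-12 = 0.014937 rad  (haversine)
θ₁₃ = bearing MOOR6→V-12 = 205.012°,  θ₁₂ = bearing MOOR6→SEIS-14 = 19.755°
dₓₜ = R·arcsin(sin δ₁₃ · sin(θ₁₃ − θ₁₂)) = 6372.8·arcsin(0.01494·sin(185.257°)) = -8.721 km
|dₓₜ| = 8.721 km

8.7 km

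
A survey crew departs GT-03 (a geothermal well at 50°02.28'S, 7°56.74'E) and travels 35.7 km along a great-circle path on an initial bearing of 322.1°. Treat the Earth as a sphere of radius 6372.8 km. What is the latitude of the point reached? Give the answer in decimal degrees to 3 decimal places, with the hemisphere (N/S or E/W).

GT-03: φ = -50.03800°, λ = +7.94567°
δ = d/R = 35.7/6372.8 = 0.005602 rad
φ₂ = arcsin(sin φ₁ cos δ + cos φ₁ sin δ cos θ)
   = arcsin(-0.76647·0.99998 + 0.64228·0.00560·0.78908) = -49.78433°
λ₂ = λ₁ + atan2(sin θ sin δ cos φ₁, cos δ − sin φ₁ sin φ₂) = 7.64030°

49.784°S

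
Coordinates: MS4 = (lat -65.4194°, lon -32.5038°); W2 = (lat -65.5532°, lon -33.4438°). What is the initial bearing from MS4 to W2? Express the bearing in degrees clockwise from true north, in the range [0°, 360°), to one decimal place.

Δλ = -0.9400°
y = sin Δλ · cos φ₂ = -0.006789
x = cos φ₁ sin φ₂ − sin φ₁ cos φ₂ cos Δλ = -0.002386
θ = atan2(y, x) = -109.3624° → 250.6376° (mod 360°)

250.6°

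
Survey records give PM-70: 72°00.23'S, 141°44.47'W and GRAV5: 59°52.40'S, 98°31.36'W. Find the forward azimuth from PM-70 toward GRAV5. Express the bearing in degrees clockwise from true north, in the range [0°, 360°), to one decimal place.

76.8°

PM-70: φ = -72.00383°, λ = -141.74117°
GRAV5: φ = -59.87333°, λ = -98.52267°
Δλ = 43.2185°
y = sin Δλ · cos φ₂ = 0.343701
x = cos φ₁ sin φ₂ − sin φ₁ cos φ₂ cos Δλ = 0.080654
θ = atan2(y, x) = 76.7937° → 76.7937° (mod 360°)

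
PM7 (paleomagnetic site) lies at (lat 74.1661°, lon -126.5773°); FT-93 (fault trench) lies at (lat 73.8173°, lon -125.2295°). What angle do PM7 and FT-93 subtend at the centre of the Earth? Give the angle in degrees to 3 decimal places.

0.510°

Δφ = -0.3488°,  Δλ = 1.3478°
a = sin²(Δφ/2) + cos φ₁ cos φ₂ sin²(Δλ/2) = 0.000020
c = 2·arcsin(√a) = 0.008896 rad = 0.5097°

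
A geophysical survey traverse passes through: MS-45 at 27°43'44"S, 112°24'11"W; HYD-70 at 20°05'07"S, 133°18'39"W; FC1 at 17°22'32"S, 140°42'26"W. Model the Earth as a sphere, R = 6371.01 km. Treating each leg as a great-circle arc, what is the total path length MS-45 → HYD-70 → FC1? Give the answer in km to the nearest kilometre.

3120 km

MS-45: φ = -27.72889°, λ = -112.40306°
HYD-70: φ = -20.08528°, λ = -133.31083°
FC1: φ = -17.37556°, λ = -140.70722°
MS-45→HYD-70: c = 0.358635 rad, d = 2284.87 km
HYD-70→FC1: c = 0.131061 rad, d = 834.99 km
Total = 2284.87 + 834.99 = 3119.86 km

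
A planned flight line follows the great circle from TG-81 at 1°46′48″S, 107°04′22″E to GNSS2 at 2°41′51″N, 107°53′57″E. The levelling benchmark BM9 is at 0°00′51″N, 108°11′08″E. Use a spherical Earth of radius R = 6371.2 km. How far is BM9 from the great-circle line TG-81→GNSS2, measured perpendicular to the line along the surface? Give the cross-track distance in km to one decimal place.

85.5 km

TG-81: φ = -1.78000°, λ = +107.07278°
GNSS2: φ = +2.69750°, λ = +107.89917°
BM9: φ = +0.01417°, λ = +108.18556°
δ₁₃ = central angle TG-81→BM9 = 0.036846 rad  (haversine)
θ₁₃ = bearing TG-81→BM9 = 31.815°,  θ₁₂ = bearing TG-81→GNSS2 = 10.456°
dₓₜ = R·arcsin(sin δ₁₃ · sin(θ₁₃ − θ₁₂)) = 6371.2·arcsin(0.03684·sin(21.359°)) = 85.484 km
|dₓₜ| = 85.484 km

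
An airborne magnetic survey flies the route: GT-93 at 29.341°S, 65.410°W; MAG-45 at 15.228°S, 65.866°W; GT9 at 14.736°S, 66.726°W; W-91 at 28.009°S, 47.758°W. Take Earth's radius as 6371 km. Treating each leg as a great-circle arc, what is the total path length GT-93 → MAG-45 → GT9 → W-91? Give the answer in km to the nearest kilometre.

GT-93→MAG-45: c = 0.246428 rad, d = 1569.99 km
MAG-45→GT9: c = 0.016852 rad, d = 107.36 km
GT9→W-91: c = 0.384665 rad, d = 2450.70 km
Total = 1569.99 + 107.36 + 2450.70 = 4128.05 km

4128 km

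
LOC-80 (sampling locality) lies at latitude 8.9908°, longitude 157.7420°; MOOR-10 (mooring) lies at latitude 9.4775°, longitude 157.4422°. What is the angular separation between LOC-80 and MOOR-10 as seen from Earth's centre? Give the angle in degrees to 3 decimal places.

Δφ = 0.4867°,  Δλ = -0.2998°
a = sin²(Δφ/2) + cos φ₁ cos φ₂ sin²(Δλ/2) = 0.000025
c = 2·arcsin(√a) = 0.009941 rad = 0.5696°

0.570°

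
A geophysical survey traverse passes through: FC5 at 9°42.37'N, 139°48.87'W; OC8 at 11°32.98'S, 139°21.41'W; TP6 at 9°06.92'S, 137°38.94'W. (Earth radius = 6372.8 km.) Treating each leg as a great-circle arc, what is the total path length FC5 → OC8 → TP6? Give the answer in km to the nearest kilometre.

2694 km

FC5: φ = +9.70617°, λ = -139.81450°
OC8: φ = -11.54967°, λ = -139.35683°
TP6: φ = -9.11533°, λ = -137.64900°
FC5→OC8: c = 0.371069 rad, d = 2364.75 km
OC8→TP6: c = 0.051623 rad, d = 328.98 km
Total = 2364.75 + 328.98 = 2693.73 km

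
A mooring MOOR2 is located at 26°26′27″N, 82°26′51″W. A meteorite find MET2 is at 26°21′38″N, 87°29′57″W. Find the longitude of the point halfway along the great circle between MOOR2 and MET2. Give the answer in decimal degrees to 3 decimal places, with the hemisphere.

84.974°W

MOOR2: φ = +26.44083°, λ = -82.44750°
MET2: φ = +26.36056°, λ = -87.49917°
Bx = cos φ₂ cos Δλ = 0.892537,  By = cos φ₂ sin Δλ = -0.078898
φₘ = atan2(sin φ₁ + sin φ₂, √((cos φ₁ + Bx)² + By²)) = 26.42288°
λₘ = λ₁ + atan2(By, cos φ₁ + Bx) = -84.97421°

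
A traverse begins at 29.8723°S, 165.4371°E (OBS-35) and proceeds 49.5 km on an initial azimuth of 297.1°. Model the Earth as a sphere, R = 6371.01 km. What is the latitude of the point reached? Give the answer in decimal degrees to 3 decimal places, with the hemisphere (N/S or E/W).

29.669°S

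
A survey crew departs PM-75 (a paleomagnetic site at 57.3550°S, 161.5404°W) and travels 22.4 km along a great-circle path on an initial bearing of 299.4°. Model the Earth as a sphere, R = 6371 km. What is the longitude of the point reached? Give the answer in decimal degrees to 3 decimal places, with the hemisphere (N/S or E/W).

161.865°W

δ = d/R = 22.4/6371 = 0.003516 rad
φ₂ = arcsin(sin φ₁ cos δ + cos φ₁ sin δ cos θ)
   = arcsin(-0.84203·0.99999 + 0.53943·0.00352·0.49090) = -57.25569°
λ₂ = λ₁ + atan2(sin θ sin δ cos φ₁, cos δ − sin φ₁ sin φ₂) = -161.86487°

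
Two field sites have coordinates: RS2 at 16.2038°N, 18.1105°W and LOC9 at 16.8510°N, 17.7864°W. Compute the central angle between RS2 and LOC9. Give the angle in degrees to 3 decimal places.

0.718°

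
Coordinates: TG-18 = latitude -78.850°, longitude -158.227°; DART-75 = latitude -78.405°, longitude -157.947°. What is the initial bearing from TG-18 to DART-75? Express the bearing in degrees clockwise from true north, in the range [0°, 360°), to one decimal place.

Δλ = 0.2800°
y = sin Δλ · cos φ₂ = 0.000982
x = cos φ₁ sin φ₂ − sin φ₁ cos φ₂ cos Δλ = 0.007764
θ = atan2(y, x) = 7.2100° → 7.2100° (mod 360°)

7.2°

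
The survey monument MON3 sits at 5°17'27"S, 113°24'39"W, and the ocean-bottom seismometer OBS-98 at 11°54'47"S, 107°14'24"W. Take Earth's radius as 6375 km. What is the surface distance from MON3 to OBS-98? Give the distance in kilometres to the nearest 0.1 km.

1001.6 km

MON3: φ = -5.29083°, λ = -113.41083°
OBS-98: φ = -11.91306°, λ = -107.24000°
Δφ = -6.6222°,  Δλ = 6.1708°
a = sin²(Δφ/2) + cos φ₁ cos φ₂ sin²(Δλ/2) = 0.006159
c = 2·arcsin(√a) = 0.157115 rad = 9.0020°
d = R·c = 6375 × 0.157115 = 1001.6 km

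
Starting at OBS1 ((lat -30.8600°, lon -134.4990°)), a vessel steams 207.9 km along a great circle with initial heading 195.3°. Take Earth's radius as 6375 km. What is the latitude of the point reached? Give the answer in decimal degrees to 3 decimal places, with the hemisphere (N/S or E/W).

32.661°S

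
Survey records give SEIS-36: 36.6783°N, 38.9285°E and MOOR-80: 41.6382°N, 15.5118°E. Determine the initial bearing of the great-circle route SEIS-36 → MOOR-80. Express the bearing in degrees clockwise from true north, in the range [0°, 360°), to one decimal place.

292.5°

Δλ = -23.4167°
y = sin Δλ · cos φ₂ = -0.297010
x = cos φ₁ sin φ₂ − sin φ₁ cos φ₂ cos Δλ = 0.123225
θ = atan2(y, x) = -67.4671° → 292.5329° (mod 360°)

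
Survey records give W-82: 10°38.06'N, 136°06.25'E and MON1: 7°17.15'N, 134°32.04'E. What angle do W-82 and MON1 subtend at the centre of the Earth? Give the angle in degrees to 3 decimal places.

3.690°

W-82: φ = +10.63433°, λ = +136.10417°
MON1: φ = +7.28583°, λ = +134.53400°
Δφ = -3.3485°,  Δλ = -1.5702°
a = sin²(Δφ/2) + cos φ₁ cos φ₂ sin²(Δλ/2) = 0.001037
c = 2·arcsin(√a) = 0.064406 rad = 3.6902°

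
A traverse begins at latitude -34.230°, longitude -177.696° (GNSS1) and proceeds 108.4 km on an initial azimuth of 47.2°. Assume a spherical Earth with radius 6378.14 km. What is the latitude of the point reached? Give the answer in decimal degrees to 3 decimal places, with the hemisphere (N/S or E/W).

δ = d/R = 108.4/6378.14 = 0.016996 rad
φ₂ = arcsin(sin φ₁ cos δ + cos φ₁ sin δ cos θ)
   = arcsin(-0.56252·0.99986 + 0.82679·0.01699·0.67944) = -33.56539°
λ₂ = λ₁ + atan2(sin θ sin δ cos φ₁, cos δ − sin φ₁ sin φ₂) = -176.83855°

33.565°S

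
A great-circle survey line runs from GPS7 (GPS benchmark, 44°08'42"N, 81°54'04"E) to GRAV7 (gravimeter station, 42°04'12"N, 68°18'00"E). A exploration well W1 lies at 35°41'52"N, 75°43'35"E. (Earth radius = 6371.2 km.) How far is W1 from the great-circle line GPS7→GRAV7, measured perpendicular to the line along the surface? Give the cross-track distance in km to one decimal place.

841.8 km

GPS7: φ = +44.14500°, λ = +81.90111°
GRAV7: φ = +42.07000°, λ = +68.30000°
W1: φ = +35.69778°, λ = +75.72639°
δ₁₃ = central angle GPS7→W1 = 0.168897 rad  (haversine)
θ₁₃ = bearing GPS7→W1 = 211.309°,  θ₁₂ = bearing GPS7→GRAV7 = 262.911°
dₓₜ = R·arcsin(sin δ₁₃ · sin(θ₁₃ − θ₁₂)) = 6371.2·arcsin(0.16810·sin(-51.602°)) = -841.785 km
|dₓₜ| = 841.785 km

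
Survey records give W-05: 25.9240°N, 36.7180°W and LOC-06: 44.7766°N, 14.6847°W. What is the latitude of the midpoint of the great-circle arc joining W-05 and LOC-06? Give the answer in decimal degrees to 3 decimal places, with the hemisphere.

Bx = cos φ₂ cos Δλ = 0.658015,  By = cos φ₂ sin Δλ = 0.266300
φₘ = atan2(sin φ₁ + sin φ₂, √((cos φ₁ + Bx)² + By²)) = 35.84759°
λₘ = λ₁ + atan2(By, cos φ₁ + Bx) = -27.01476°

35.848°N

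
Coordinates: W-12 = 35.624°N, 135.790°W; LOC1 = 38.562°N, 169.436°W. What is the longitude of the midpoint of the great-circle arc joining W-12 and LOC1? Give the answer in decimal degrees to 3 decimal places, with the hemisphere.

152.277°W

Bx = cos φ₂ cos Δλ = 0.650942,  By = cos φ₂ sin Δλ = -0.433238
φₘ = atan2(sin φ₁ + sin φ₂, √((cos φ₁ + Bx)² + By²)) = 38.30499°
λₘ = λ₁ + atan2(By, cos φ₁ + Bx) = -152.27710°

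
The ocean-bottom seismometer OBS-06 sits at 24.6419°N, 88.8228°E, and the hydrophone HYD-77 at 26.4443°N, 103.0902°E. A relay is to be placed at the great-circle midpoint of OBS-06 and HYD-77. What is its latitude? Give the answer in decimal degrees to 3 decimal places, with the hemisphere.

25.717°N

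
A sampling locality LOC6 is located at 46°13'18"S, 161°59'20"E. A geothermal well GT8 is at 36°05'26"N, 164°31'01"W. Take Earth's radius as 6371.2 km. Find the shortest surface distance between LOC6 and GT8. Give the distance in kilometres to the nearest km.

9747 km

LOC6: φ = -46.22167°, λ = +161.98889°
GT8: φ = +36.09056°, λ = -164.51694°
Δφ = 82.3122°,  Δλ = 33.4942°
a = sin²(Δφ/2) + cos φ₁ cos φ₂ sin²(Δλ/2) = 0.479533
c = 2·arcsin(√a) = 1.529852 rad = 87.6540°
d = R·c = 6371.2 × 1.529852 = 9747.0 km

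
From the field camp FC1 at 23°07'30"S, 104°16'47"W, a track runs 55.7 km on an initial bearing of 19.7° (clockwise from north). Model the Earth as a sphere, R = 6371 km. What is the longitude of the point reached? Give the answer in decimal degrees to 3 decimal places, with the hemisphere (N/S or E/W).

FC1: φ = -23.12500°, λ = -104.27972°
δ = d/R = 55.7/6371 = 0.008743 rad
φ₂ = arcsin(sin φ₁ cos δ + cos φ₁ sin δ cos θ)
   = arcsin(-0.39274·0.99996 + 0.91965·0.00874·0.94147) = -22.65329°
λ₂ = λ₁ + atan2(sin θ sin δ cos φ₁, cos δ − sin φ₁ sin φ₂) = -104.09675°

104.097°W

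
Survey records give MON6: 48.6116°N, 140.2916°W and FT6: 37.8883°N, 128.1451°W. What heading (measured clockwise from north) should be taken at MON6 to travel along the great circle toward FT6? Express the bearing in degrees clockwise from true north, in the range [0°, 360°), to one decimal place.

136.1°

Δλ = 12.1465°
y = sin Δλ · cos φ₂ = 0.166059
x = cos φ₁ sin φ₂ − sin φ₁ cos φ₂ cos Δλ = -0.172811
θ = atan2(y, x) = 136.1414° → 136.1414° (mod 360°)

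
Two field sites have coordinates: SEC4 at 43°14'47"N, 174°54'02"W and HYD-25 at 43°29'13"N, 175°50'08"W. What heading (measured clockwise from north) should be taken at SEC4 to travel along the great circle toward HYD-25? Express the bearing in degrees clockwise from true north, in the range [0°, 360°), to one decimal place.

SEC4: φ = +43.24639°, λ = -174.90056°
HYD-25: φ = +43.48694°, λ = -175.83556°
Δλ = -0.9350°
y = sin Δλ · cos φ₂ = -0.011839
x = cos φ₁ sin φ₂ − sin φ₁ cos φ₂ cos Δλ = 0.004265
θ = atan2(y, x) = -70.1903° → 289.8097° (mod 360°)

289.8°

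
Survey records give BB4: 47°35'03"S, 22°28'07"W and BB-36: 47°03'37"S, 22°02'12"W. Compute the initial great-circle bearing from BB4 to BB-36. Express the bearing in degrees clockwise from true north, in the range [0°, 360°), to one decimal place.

BB4: φ = -47.58417°, λ = -22.46861°
BB-36: φ = -47.06028°, λ = -22.03667°
Δλ = 0.4319°
y = sin Δλ · cos φ₂ = 0.005136
x = cos φ₁ sin φ₂ − sin φ₁ cos φ₂ cos Δλ = 0.009129
θ = atan2(y, x) = 29.3600° → 29.3600° (mod 360°)

29.4°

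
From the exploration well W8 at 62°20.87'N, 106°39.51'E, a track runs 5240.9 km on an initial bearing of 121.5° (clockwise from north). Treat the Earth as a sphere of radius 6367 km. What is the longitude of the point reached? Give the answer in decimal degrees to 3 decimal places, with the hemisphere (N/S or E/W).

W8: φ = +62.34783°, λ = +106.65850°
δ = d/R = 5240.9/6367 = 0.823135 rad
φ₂ = arcsin(sin φ₁ cos δ + cos φ₁ sin δ cos θ)
   = arcsin(0.88578·0.67993 + 0.46410·0.73328·-0.52250) = 25.11586°
λ₂ = λ₁ + atan2(sin θ sin δ cos φ₁, cos δ − sin φ₁ sin φ₂) = 150.32913°

150.329°E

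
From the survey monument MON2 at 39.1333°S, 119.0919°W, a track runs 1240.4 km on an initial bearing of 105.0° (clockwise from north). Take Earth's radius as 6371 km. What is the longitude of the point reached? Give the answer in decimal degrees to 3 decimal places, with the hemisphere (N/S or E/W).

104.722°W

δ = d/R = 1240.4/6371 = 0.194695 rad
φ₂ = arcsin(sin φ₁ cos δ + cos φ₁ sin δ cos θ)
   = arcsin(-0.63113·0.98111 + 0.77568·0.19347·-0.25882) = -41.15081°
λ₂ = λ₁ + atan2(sin θ sin δ cos φ₁, cos δ − sin φ₁ sin φ₂) = -104.72204°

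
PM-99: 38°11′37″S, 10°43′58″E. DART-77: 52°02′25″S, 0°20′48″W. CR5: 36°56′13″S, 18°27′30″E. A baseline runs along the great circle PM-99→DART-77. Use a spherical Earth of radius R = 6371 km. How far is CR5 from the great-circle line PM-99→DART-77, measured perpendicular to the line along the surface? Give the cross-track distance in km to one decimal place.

PM-99: φ = -38.19361°, λ = +10.73278°
DART-77: φ = -52.04028°, λ = -0.34667°
CR5: φ = -36.93694°, λ = +18.45833°
δ₁₃ = central angle PM-99→CR5 = 0.109071 rad  (haversine)
θ₁₃ = bearing PM-99→CR5 = 80.778°,  θ₁₂ = bearing PM-99→DART-77 = 205.627°
dₓₜ = R·arcsin(sin δ₁₃ · sin(θ₁₃ − θ₁₂)) = 6371·arcsin(0.10886·sin(-124.849°)) = -569.899 km
|dₓₜ| = 569.899 km

569.9 km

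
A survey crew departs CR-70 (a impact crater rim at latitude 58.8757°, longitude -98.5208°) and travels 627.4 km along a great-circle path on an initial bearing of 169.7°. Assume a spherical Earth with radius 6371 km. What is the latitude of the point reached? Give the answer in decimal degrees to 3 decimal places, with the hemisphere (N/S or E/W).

53.312°N

δ = d/R = 627.4/6371 = 0.098477 rad
φ₂ = arcsin(sin φ₁ cos δ + cos φ₁ sin δ cos θ)
   = arcsin(0.85605·0.99516 + 0.51690·0.09832·-0.98389) = 53.31182°
λ₂ = λ₁ + atan2(sin θ sin δ cos φ₁, cos δ − sin φ₁ sin φ₂) = -96.83470°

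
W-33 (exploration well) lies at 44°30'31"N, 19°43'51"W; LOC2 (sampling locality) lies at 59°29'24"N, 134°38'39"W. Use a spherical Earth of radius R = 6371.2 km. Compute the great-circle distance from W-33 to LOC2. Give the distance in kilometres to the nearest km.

W-33: φ = +44.50861°, λ = -19.73083°
LOC2: φ = +59.49000°, λ = -134.64417°
Δφ = 14.9814°,  Δλ = -114.9133°
a = sin²(Δφ/2) + cos φ₁ cos φ₂ sin²(Δλ/2) = 0.274280
c = 2·arcsin(√a) = 1.102419 rad = 63.1639°
d = R·c = 6371.2 × 1.102419 = 7023.7 km

7024 km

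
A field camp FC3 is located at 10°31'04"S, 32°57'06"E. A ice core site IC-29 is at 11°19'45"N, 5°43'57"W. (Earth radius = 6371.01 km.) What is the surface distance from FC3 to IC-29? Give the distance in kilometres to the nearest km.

FC3: φ = -10.51778°, λ = +32.95167°
IC-29: φ = +11.32917°, λ = -5.73250°
Δφ = 21.8469°,  Δλ = -38.6842°
a = sin²(Δφ/2) + cos φ₁ cos φ₂ sin²(Δλ/2) = 0.141663
c = 2·arcsin(√a) = 0.771775 rad = 44.2195°
d = R·c = 6371.01 × 0.771775 = 4917.0 km

4917 km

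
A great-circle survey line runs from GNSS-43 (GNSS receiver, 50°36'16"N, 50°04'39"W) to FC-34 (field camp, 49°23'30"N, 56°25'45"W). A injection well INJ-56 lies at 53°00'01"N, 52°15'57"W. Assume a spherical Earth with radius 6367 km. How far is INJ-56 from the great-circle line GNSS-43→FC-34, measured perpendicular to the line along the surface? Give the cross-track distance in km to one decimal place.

296.0 km

GNSS-43: φ = +50.60444°, λ = -50.07750°
FC-34: φ = +49.39167°, λ = -56.42917°
INJ-56: φ = +53.00028°, λ = -52.26583°
δ₁₃ = central angle GNSS-43→INJ-56 = 0.048019 rad  (haversine)
θ₁₃ = bearing GNSS-43→INJ-56 = 331.397°,  θ₁₂ = bearing GNSS-43→FC-34 = 255.907°
dₓₜ = R·arcsin(sin δ₁₃ · sin(θ₁₃ − θ₁₂)) = 6367·arcsin(0.04800·sin(75.490°)) = 295.976 km
|dₓₜ| = 295.976 km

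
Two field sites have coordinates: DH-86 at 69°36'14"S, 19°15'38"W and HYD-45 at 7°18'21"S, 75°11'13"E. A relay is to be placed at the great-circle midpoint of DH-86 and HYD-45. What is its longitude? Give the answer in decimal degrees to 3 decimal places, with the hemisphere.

55.382°E

DH-86: φ = -69.60389°, λ = -19.26056°
HYD-45: φ = -7.30583°, λ = +75.18694°
Bx = cos φ₂ cos Δλ = -0.076916,  By = cos φ₂ sin Δλ = 0.988895
φₘ = atan2(sin φ₁ + sin φ₂, √((cos φ₁ + Bx)² + By²)) = -46.06792°
λₘ = λ₁ + atan2(By, cos φ₁ + Bx) = 55.38225°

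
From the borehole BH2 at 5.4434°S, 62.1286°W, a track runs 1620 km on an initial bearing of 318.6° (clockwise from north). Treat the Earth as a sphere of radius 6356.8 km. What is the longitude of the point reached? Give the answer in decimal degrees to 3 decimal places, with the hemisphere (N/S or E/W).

71.771°W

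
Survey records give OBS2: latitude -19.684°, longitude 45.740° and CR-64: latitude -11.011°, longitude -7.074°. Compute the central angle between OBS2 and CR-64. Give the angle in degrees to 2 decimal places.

51.47°

Δφ = 8.6730°,  Δλ = -52.8140°
a = sin²(Δφ/2) + cos φ₁ cos φ₂ sin²(Δλ/2) = 0.188528
c = 2·arcsin(√a) = 0.898297 rad = 51.4686°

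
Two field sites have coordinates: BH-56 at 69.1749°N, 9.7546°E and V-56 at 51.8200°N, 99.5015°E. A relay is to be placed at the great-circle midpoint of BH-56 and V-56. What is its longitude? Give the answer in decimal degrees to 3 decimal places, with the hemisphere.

Bx = cos φ₂ cos Δλ = 0.002731,  By = cos φ₂ sin Δλ = 0.618128
φₘ = atan2(sin φ₁ + sin φ₂, √((cos φ₁ + Bx)² + By²)) = 67.45215°
λₘ = λ₁ + atan2(By, cos φ₁ + Bx) = 69.65941°

69.659°E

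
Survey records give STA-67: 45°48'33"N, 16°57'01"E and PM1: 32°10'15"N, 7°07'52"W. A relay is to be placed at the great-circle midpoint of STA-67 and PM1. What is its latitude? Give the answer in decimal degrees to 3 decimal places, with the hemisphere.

39.609°N

STA-67: φ = +45.80917°, λ = +16.95028°
PM1: φ = +32.17083°, λ = -7.13111°
Bx = cos φ₂ cos Δλ = 0.772794,  By = cos φ₂ sin Δλ = -0.345386
φₘ = atan2(sin φ₁ + sin φ₂, √((cos φ₁ + Bx)² + By²)) = 39.60873°
λₘ = λ₁ + atan2(By, cos φ₁ + Bx) = 3.72673°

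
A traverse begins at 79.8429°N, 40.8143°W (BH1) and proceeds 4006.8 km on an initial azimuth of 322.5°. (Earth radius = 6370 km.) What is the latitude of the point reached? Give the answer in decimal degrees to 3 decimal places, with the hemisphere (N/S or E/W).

61.432°N

δ = d/R = 4006.8/6370 = 0.629011 rad
φ₂ = arcsin(sin φ₁ cos δ + cos φ₁ sin δ cos θ)
   = arcsin(0.98433·0.80861 + 0.17635·0.58835·0.79335) = 61.43201°
λ₂ = λ₁ + atan2(sin θ sin δ cos φ₁, cos δ − sin φ₁ sin φ₂) = -172.31242°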